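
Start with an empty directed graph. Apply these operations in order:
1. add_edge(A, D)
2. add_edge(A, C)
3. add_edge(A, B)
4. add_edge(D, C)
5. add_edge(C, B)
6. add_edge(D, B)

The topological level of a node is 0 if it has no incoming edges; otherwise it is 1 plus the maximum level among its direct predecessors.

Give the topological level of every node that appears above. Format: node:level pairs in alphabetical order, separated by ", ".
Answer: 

Op 1: add_edge(A, D). Edges now: 1
Op 2: add_edge(A, C). Edges now: 2
Op 3: add_edge(A, B). Edges now: 3
Op 4: add_edge(D, C). Edges now: 4
Op 5: add_edge(C, B). Edges now: 5
Op 6: add_edge(D, B). Edges now: 6
Compute levels (Kahn BFS):
  sources (in-degree 0): A
  process A: level=0
    A->B: in-degree(B)=2, level(B)>=1
    A->C: in-degree(C)=1, level(C)>=1
    A->D: in-degree(D)=0, level(D)=1, enqueue
  process D: level=1
    D->B: in-degree(B)=1, level(B)>=2
    D->C: in-degree(C)=0, level(C)=2, enqueue
  process C: level=2
    C->B: in-degree(B)=0, level(B)=3, enqueue
  process B: level=3
All levels: A:0, B:3, C:2, D:1

Answer: A:0, B:3, C:2, D:1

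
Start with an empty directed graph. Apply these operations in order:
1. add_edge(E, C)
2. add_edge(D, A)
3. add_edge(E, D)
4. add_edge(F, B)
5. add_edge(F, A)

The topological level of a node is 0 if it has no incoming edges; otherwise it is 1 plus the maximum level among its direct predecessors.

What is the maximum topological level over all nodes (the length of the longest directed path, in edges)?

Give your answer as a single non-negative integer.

Op 1: add_edge(E, C). Edges now: 1
Op 2: add_edge(D, A). Edges now: 2
Op 3: add_edge(E, D). Edges now: 3
Op 4: add_edge(F, B). Edges now: 4
Op 5: add_edge(F, A). Edges now: 5
Compute levels (Kahn BFS):
  sources (in-degree 0): E, F
  process E: level=0
    E->C: in-degree(C)=0, level(C)=1, enqueue
    E->D: in-degree(D)=0, level(D)=1, enqueue
  process F: level=0
    F->A: in-degree(A)=1, level(A)>=1
    F->B: in-degree(B)=0, level(B)=1, enqueue
  process C: level=1
  process D: level=1
    D->A: in-degree(A)=0, level(A)=2, enqueue
  process B: level=1
  process A: level=2
All levels: A:2, B:1, C:1, D:1, E:0, F:0
max level = 2

Answer: 2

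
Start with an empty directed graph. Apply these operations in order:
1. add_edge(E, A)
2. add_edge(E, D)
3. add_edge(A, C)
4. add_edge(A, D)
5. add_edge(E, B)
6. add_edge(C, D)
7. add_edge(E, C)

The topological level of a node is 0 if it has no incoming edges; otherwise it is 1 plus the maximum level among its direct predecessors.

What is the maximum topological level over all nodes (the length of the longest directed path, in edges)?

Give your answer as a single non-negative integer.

Answer: 3

Derivation:
Op 1: add_edge(E, A). Edges now: 1
Op 2: add_edge(E, D). Edges now: 2
Op 3: add_edge(A, C). Edges now: 3
Op 4: add_edge(A, D). Edges now: 4
Op 5: add_edge(E, B). Edges now: 5
Op 6: add_edge(C, D). Edges now: 6
Op 7: add_edge(E, C). Edges now: 7
Compute levels (Kahn BFS):
  sources (in-degree 0): E
  process E: level=0
    E->A: in-degree(A)=0, level(A)=1, enqueue
    E->B: in-degree(B)=0, level(B)=1, enqueue
    E->C: in-degree(C)=1, level(C)>=1
    E->D: in-degree(D)=2, level(D)>=1
  process A: level=1
    A->C: in-degree(C)=0, level(C)=2, enqueue
    A->D: in-degree(D)=1, level(D)>=2
  process B: level=1
  process C: level=2
    C->D: in-degree(D)=0, level(D)=3, enqueue
  process D: level=3
All levels: A:1, B:1, C:2, D:3, E:0
max level = 3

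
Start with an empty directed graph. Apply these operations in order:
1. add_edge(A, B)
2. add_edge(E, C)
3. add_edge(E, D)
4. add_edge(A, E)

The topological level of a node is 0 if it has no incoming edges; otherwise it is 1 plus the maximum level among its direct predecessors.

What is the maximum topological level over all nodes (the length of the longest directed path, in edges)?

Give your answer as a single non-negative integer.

Answer: 2

Derivation:
Op 1: add_edge(A, B). Edges now: 1
Op 2: add_edge(E, C). Edges now: 2
Op 3: add_edge(E, D). Edges now: 3
Op 4: add_edge(A, E). Edges now: 4
Compute levels (Kahn BFS):
  sources (in-degree 0): A
  process A: level=0
    A->B: in-degree(B)=0, level(B)=1, enqueue
    A->E: in-degree(E)=0, level(E)=1, enqueue
  process B: level=1
  process E: level=1
    E->C: in-degree(C)=0, level(C)=2, enqueue
    E->D: in-degree(D)=0, level(D)=2, enqueue
  process C: level=2
  process D: level=2
All levels: A:0, B:1, C:2, D:2, E:1
max level = 2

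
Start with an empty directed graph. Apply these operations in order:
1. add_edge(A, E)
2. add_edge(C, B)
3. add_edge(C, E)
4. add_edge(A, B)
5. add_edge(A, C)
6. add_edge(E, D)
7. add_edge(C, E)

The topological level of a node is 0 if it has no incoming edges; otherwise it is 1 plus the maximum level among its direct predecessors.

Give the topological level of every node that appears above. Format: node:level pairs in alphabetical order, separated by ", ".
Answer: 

Answer: A:0, B:2, C:1, D:3, E:2

Derivation:
Op 1: add_edge(A, E). Edges now: 1
Op 2: add_edge(C, B). Edges now: 2
Op 3: add_edge(C, E). Edges now: 3
Op 4: add_edge(A, B). Edges now: 4
Op 5: add_edge(A, C). Edges now: 5
Op 6: add_edge(E, D). Edges now: 6
Op 7: add_edge(C, E) (duplicate, no change). Edges now: 6
Compute levels (Kahn BFS):
  sources (in-degree 0): A
  process A: level=0
    A->B: in-degree(B)=1, level(B)>=1
    A->C: in-degree(C)=0, level(C)=1, enqueue
    A->E: in-degree(E)=1, level(E)>=1
  process C: level=1
    C->B: in-degree(B)=0, level(B)=2, enqueue
    C->E: in-degree(E)=0, level(E)=2, enqueue
  process B: level=2
  process E: level=2
    E->D: in-degree(D)=0, level(D)=3, enqueue
  process D: level=3
All levels: A:0, B:2, C:1, D:3, E:2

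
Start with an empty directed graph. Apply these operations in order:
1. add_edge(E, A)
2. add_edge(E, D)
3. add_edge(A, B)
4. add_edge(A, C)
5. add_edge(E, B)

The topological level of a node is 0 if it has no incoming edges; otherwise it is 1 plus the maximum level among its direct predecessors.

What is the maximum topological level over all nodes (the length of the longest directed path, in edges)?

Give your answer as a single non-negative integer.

Answer: 2

Derivation:
Op 1: add_edge(E, A). Edges now: 1
Op 2: add_edge(E, D). Edges now: 2
Op 3: add_edge(A, B). Edges now: 3
Op 4: add_edge(A, C). Edges now: 4
Op 5: add_edge(E, B). Edges now: 5
Compute levels (Kahn BFS):
  sources (in-degree 0): E
  process E: level=0
    E->A: in-degree(A)=0, level(A)=1, enqueue
    E->B: in-degree(B)=1, level(B)>=1
    E->D: in-degree(D)=0, level(D)=1, enqueue
  process A: level=1
    A->B: in-degree(B)=0, level(B)=2, enqueue
    A->C: in-degree(C)=0, level(C)=2, enqueue
  process D: level=1
  process B: level=2
  process C: level=2
All levels: A:1, B:2, C:2, D:1, E:0
max level = 2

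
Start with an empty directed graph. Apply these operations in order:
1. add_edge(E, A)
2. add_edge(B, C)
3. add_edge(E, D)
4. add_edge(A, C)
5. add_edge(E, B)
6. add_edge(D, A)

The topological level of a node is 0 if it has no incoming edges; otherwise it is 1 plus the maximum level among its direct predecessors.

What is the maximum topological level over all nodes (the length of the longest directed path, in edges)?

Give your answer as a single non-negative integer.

Op 1: add_edge(E, A). Edges now: 1
Op 2: add_edge(B, C). Edges now: 2
Op 3: add_edge(E, D). Edges now: 3
Op 4: add_edge(A, C). Edges now: 4
Op 5: add_edge(E, B). Edges now: 5
Op 6: add_edge(D, A). Edges now: 6
Compute levels (Kahn BFS):
  sources (in-degree 0): E
  process E: level=0
    E->A: in-degree(A)=1, level(A)>=1
    E->B: in-degree(B)=0, level(B)=1, enqueue
    E->D: in-degree(D)=0, level(D)=1, enqueue
  process B: level=1
    B->C: in-degree(C)=1, level(C)>=2
  process D: level=1
    D->A: in-degree(A)=0, level(A)=2, enqueue
  process A: level=2
    A->C: in-degree(C)=0, level(C)=3, enqueue
  process C: level=3
All levels: A:2, B:1, C:3, D:1, E:0
max level = 3

Answer: 3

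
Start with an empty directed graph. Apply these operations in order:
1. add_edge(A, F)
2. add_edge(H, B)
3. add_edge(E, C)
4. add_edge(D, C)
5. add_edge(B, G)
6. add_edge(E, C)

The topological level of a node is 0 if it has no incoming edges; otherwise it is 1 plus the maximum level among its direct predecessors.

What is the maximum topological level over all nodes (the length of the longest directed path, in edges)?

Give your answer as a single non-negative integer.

Answer: 2

Derivation:
Op 1: add_edge(A, F). Edges now: 1
Op 2: add_edge(H, B). Edges now: 2
Op 3: add_edge(E, C). Edges now: 3
Op 4: add_edge(D, C). Edges now: 4
Op 5: add_edge(B, G). Edges now: 5
Op 6: add_edge(E, C) (duplicate, no change). Edges now: 5
Compute levels (Kahn BFS):
  sources (in-degree 0): A, D, E, H
  process A: level=0
    A->F: in-degree(F)=0, level(F)=1, enqueue
  process D: level=0
    D->C: in-degree(C)=1, level(C)>=1
  process E: level=0
    E->C: in-degree(C)=0, level(C)=1, enqueue
  process H: level=0
    H->B: in-degree(B)=0, level(B)=1, enqueue
  process F: level=1
  process C: level=1
  process B: level=1
    B->G: in-degree(G)=0, level(G)=2, enqueue
  process G: level=2
All levels: A:0, B:1, C:1, D:0, E:0, F:1, G:2, H:0
max level = 2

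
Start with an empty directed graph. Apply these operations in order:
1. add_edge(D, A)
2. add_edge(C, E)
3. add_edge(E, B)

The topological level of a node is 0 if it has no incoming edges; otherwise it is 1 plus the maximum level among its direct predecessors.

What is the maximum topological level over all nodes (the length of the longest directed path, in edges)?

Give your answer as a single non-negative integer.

Op 1: add_edge(D, A). Edges now: 1
Op 2: add_edge(C, E). Edges now: 2
Op 3: add_edge(E, B). Edges now: 3
Compute levels (Kahn BFS):
  sources (in-degree 0): C, D
  process C: level=0
    C->E: in-degree(E)=0, level(E)=1, enqueue
  process D: level=0
    D->A: in-degree(A)=0, level(A)=1, enqueue
  process E: level=1
    E->B: in-degree(B)=0, level(B)=2, enqueue
  process A: level=1
  process B: level=2
All levels: A:1, B:2, C:0, D:0, E:1
max level = 2

Answer: 2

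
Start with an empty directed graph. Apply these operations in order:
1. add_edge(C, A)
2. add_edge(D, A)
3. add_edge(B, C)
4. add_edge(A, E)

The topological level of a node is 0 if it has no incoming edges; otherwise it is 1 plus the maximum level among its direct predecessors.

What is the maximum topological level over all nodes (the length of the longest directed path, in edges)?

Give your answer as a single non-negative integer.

Answer: 3

Derivation:
Op 1: add_edge(C, A). Edges now: 1
Op 2: add_edge(D, A). Edges now: 2
Op 3: add_edge(B, C). Edges now: 3
Op 4: add_edge(A, E). Edges now: 4
Compute levels (Kahn BFS):
  sources (in-degree 0): B, D
  process B: level=0
    B->C: in-degree(C)=0, level(C)=1, enqueue
  process D: level=0
    D->A: in-degree(A)=1, level(A)>=1
  process C: level=1
    C->A: in-degree(A)=0, level(A)=2, enqueue
  process A: level=2
    A->E: in-degree(E)=0, level(E)=3, enqueue
  process E: level=3
All levels: A:2, B:0, C:1, D:0, E:3
max level = 3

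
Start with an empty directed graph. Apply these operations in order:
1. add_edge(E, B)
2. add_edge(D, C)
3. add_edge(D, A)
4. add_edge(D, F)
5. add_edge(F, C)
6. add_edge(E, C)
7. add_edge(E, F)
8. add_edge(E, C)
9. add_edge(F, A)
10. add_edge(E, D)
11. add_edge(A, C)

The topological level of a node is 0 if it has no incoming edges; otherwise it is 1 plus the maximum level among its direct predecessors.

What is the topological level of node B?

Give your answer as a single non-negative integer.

Op 1: add_edge(E, B). Edges now: 1
Op 2: add_edge(D, C). Edges now: 2
Op 3: add_edge(D, A). Edges now: 3
Op 4: add_edge(D, F). Edges now: 4
Op 5: add_edge(F, C). Edges now: 5
Op 6: add_edge(E, C). Edges now: 6
Op 7: add_edge(E, F). Edges now: 7
Op 8: add_edge(E, C) (duplicate, no change). Edges now: 7
Op 9: add_edge(F, A). Edges now: 8
Op 10: add_edge(E, D). Edges now: 9
Op 11: add_edge(A, C). Edges now: 10
Compute levels (Kahn BFS):
  sources (in-degree 0): E
  process E: level=0
    E->B: in-degree(B)=0, level(B)=1, enqueue
    E->C: in-degree(C)=3, level(C)>=1
    E->D: in-degree(D)=0, level(D)=1, enqueue
    E->F: in-degree(F)=1, level(F)>=1
  process B: level=1
  process D: level=1
    D->A: in-degree(A)=1, level(A)>=2
    D->C: in-degree(C)=2, level(C)>=2
    D->F: in-degree(F)=0, level(F)=2, enqueue
  process F: level=2
    F->A: in-degree(A)=0, level(A)=3, enqueue
    F->C: in-degree(C)=1, level(C)>=3
  process A: level=3
    A->C: in-degree(C)=0, level(C)=4, enqueue
  process C: level=4
All levels: A:3, B:1, C:4, D:1, E:0, F:2
level(B) = 1

Answer: 1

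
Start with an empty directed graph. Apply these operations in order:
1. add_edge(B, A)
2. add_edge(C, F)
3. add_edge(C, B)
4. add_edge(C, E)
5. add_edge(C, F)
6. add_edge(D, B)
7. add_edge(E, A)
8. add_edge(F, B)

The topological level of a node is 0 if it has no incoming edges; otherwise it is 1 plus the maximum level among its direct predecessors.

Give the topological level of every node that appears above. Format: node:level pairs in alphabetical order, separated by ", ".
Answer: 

Answer: A:3, B:2, C:0, D:0, E:1, F:1

Derivation:
Op 1: add_edge(B, A). Edges now: 1
Op 2: add_edge(C, F). Edges now: 2
Op 3: add_edge(C, B). Edges now: 3
Op 4: add_edge(C, E). Edges now: 4
Op 5: add_edge(C, F) (duplicate, no change). Edges now: 4
Op 6: add_edge(D, B). Edges now: 5
Op 7: add_edge(E, A). Edges now: 6
Op 8: add_edge(F, B). Edges now: 7
Compute levels (Kahn BFS):
  sources (in-degree 0): C, D
  process C: level=0
    C->B: in-degree(B)=2, level(B)>=1
    C->E: in-degree(E)=0, level(E)=1, enqueue
    C->F: in-degree(F)=0, level(F)=1, enqueue
  process D: level=0
    D->B: in-degree(B)=1, level(B)>=1
  process E: level=1
    E->A: in-degree(A)=1, level(A)>=2
  process F: level=1
    F->B: in-degree(B)=0, level(B)=2, enqueue
  process B: level=2
    B->A: in-degree(A)=0, level(A)=3, enqueue
  process A: level=3
All levels: A:3, B:2, C:0, D:0, E:1, F:1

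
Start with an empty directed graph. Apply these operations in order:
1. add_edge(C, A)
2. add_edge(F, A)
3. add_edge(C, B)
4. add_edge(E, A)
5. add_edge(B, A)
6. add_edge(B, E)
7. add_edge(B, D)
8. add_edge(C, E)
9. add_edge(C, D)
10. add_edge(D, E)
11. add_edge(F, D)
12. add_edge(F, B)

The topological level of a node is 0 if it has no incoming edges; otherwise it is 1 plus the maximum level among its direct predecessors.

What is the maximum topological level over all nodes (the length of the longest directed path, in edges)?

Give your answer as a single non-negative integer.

Answer: 4

Derivation:
Op 1: add_edge(C, A). Edges now: 1
Op 2: add_edge(F, A). Edges now: 2
Op 3: add_edge(C, B). Edges now: 3
Op 4: add_edge(E, A). Edges now: 4
Op 5: add_edge(B, A). Edges now: 5
Op 6: add_edge(B, E). Edges now: 6
Op 7: add_edge(B, D). Edges now: 7
Op 8: add_edge(C, E). Edges now: 8
Op 9: add_edge(C, D). Edges now: 9
Op 10: add_edge(D, E). Edges now: 10
Op 11: add_edge(F, D). Edges now: 11
Op 12: add_edge(F, B). Edges now: 12
Compute levels (Kahn BFS):
  sources (in-degree 0): C, F
  process C: level=0
    C->A: in-degree(A)=3, level(A)>=1
    C->B: in-degree(B)=1, level(B)>=1
    C->D: in-degree(D)=2, level(D)>=1
    C->E: in-degree(E)=2, level(E)>=1
  process F: level=0
    F->A: in-degree(A)=2, level(A)>=1
    F->B: in-degree(B)=0, level(B)=1, enqueue
    F->D: in-degree(D)=1, level(D)>=1
  process B: level=1
    B->A: in-degree(A)=1, level(A)>=2
    B->D: in-degree(D)=0, level(D)=2, enqueue
    B->E: in-degree(E)=1, level(E)>=2
  process D: level=2
    D->E: in-degree(E)=0, level(E)=3, enqueue
  process E: level=3
    E->A: in-degree(A)=0, level(A)=4, enqueue
  process A: level=4
All levels: A:4, B:1, C:0, D:2, E:3, F:0
max level = 4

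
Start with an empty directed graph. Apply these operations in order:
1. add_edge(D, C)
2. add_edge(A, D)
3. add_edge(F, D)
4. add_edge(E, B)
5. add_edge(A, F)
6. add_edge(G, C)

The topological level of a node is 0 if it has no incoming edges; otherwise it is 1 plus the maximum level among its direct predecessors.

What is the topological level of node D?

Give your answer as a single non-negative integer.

Op 1: add_edge(D, C). Edges now: 1
Op 2: add_edge(A, D). Edges now: 2
Op 3: add_edge(F, D). Edges now: 3
Op 4: add_edge(E, B). Edges now: 4
Op 5: add_edge(A, F). Edges now: 5
Op 6: add_edge(G, C). Edges now: 6
Compute levels (Kahn BFS):
  sources (in-degree 0): A, E, G
  process A: level=0
    A->D: in-degree(D)=1, level(D)>=1
    A->F: in-degree(F)=0, level(F)=1, enqueue
  process E: level=0
    E->B: in-degree(B)=0, level(B)=1, enqueue
  process G: level=0
    G->C: in-degree(C)=1, level(C)>=1
  process F: level=1
    F->D: in-degree(D)=0, level(D)=2, enqueue
  process B: level=1
  process D: level=2
    D->C: in-degree(C)=0, level(C)=3, enqueue
  process C: level=3
All levels: A:0, B:1, C:3, D:2, E:0, F:1, G:0
level(D) = 2

Answer: 2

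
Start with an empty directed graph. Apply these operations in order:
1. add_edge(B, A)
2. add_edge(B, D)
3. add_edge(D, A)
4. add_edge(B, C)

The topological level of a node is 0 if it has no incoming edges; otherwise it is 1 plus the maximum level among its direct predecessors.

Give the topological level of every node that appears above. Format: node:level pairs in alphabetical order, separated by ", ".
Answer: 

Op 1: add_edge(B, A). Edges now: 1
Op 2: add_edge(B, D). Edges now: 2
Op 3: add_edge(D, A). Edges now: 3
Op 4: add_edge(B, C). Edges now: 4
Compute levels (Kahn BFS):
  sources (in-degree 0): B
  process B: level=0
    B->A: in-degree(A)=1, level(A)>=1
    B->C: in-degree(C)=0, level(C)=1, enqueue
    B->D: in-degree(D)=0, level(D)=1, enqueue
  process C: level=1
  process D: level=1
    D->A: in-degree(A)=0, level(A)=2, enqueue
  process A: level=2
All levels: A:2, B:0, C:1, D:1

Answer: A:2, B:0, C:1, D:1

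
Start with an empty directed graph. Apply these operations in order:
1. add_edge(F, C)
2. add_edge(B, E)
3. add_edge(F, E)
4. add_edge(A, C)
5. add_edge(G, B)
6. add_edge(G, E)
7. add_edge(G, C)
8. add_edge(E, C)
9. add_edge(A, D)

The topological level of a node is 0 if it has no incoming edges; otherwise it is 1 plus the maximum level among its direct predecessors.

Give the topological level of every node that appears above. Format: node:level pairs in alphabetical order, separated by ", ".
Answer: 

Answer: A:0, B:1, C:3, D:1, E:2, F:0, G:0

Derivation:
Op 1: add_edge(F, C). Edges now: 1
Op 2: add_edge(B, E). Edges now: 2
Op 3: add_edge(F, E). Edges now: 3
Op 4: add_edge(A, C). Edges now: 4
Op 5: add_edge(G, B). Edges now: 5
Op 6: add_edge(G, E). Edges now: 6
Op 7: add_edge(G, C). Edges now: 7
Op 8: add_edge(E, C). Edges now: 8
Op 9: add_edge(A, D). Edges now: 9
Compute levels (Kahn BFS):
  sources (in-degree 0): A, F, G
  process A: level=0
    A->C: in-degree(C)=3, level(C)>=1
    A->D: in-degree(D)=0, level(D)=1, enqueue
  process F: level=0
    F->C: in-degree(C)=2, level(C)>=1
    F->E: in-degree(E)=2, level(E)>=1
  process G: level=0
    G->B: in-degree(B)=0, level(B)=1, enqueue
    G->C: in-degree(C)=1, level(C)>=1
    G->E: in-degree(E)=1, level(E)>=1
  process D: level=1
  process B: level=1
    B->E: in-degree(E)=0, level(E)=2, enqueue
  process E: level=2
    E->C: in-degree(C)=0, level(C)=3, enqueue
  process C: level=3
All levels: A:0, B:1, C:3, D:1, E:2, F:0, G:0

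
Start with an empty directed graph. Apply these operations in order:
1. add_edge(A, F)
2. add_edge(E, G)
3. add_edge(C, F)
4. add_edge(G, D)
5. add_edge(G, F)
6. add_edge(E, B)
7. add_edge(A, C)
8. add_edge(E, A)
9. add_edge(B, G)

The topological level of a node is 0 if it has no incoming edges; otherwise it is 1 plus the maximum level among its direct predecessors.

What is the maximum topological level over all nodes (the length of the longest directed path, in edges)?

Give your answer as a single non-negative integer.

Op 1: add_edge(A, F). Edges now: 1
Op 2: add_edge(E, G). Edges now: 2
Op 3: add_edge(C, F). Edges now: 3
Op 4: add_edge(G, D). Edges now: 4
Op 5: add_edge(G, F). Edges now: 5
Op 6: add_edge(E, B). Edges now: 6
Op 7: add_edge(A, C). Edges now: 7
Op 8: add_edge(E, A). Edges now: 8
Op 9: add_edge(B, G). Edges now: 9
Compute levels (Kahn BFS):
  sources (in-degree 0): E
  process E: level=0
    E->A: in-degree(A)=0, level(A)=1, enqueue
    E->B: in-degree(B)=0, level(B)=1, enqueue
    E->G: in-degree(G)=1, level(G)>=1
  process A: level=1
    A->C: in-degree(C)=0, level(C)=2, enqueue
    A->F: in-degree(F)=2, level(F)>=2
  process B: level=1
    B->G: in-degree(G)=0, level(G)=2, enqueue
  process C: level=2
    C->F: in-degree(F)=1, level(F)>=3
  process G: level=2
    G->D: in-degree(D)=0, level(D)=3, enqueue
    G->F: in-degree(F)=0, level(F)=3, enqueue
  process D: level=3
  process F: level=3
All levels: A:1, B:1, C:2, D:3, E:0, F:3, G:2
max level = 3

Answer: 3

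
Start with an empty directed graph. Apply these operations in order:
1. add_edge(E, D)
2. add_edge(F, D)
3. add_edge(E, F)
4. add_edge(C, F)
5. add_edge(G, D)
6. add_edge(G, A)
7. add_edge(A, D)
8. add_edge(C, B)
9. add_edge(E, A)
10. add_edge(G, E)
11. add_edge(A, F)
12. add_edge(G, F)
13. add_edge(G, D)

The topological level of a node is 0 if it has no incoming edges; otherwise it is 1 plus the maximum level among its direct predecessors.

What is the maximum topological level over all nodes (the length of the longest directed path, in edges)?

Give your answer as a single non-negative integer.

Op 1: add_edge(E, D). Edges now: 1
Op 2: add_edge(F, D). Edges now: 2
Op 3: add_edge(E, F). Edges now: 3
Op 4: add_edge(C, F). Edges now: 4
Op 5: add_edge(G, D). Edges now: 5
Op 6: add_edge(G, A). Edges now: 6
Op 7: add_edge(A, D). Edges now: 7
Op 8: add_edge(C, B). Edges now: 8
Op 9: add_edge(E, A). Edges now: 9
Op 10: add_edge(G, E). Edges now: 10
Op 11: add_edge(A, F). Edges now: 11
Op 12: add_edge(G, F). Edges now: 12
Op 13: add_edge(G, D) (duplicate, no change). Edges now: 12
Compute levels (Kahn BFS):
  sources (in-degree 0): C, G
  process C: level=0
    C->B: in-degree(B)=0, level(B)=1, enqueue
    C->F: in-degree(F)=3, level(F)>=1
  process G: level=0
    G->A: in-degree(A)=1, level(A)>=1
    G->D: in-degree(D)=3, level(D)>=1
    G->E: in-degree(E)=0, level(E)=1, enqueue
    G->F: in-degree(F)=2, level(F)>=1
  process B: level=1
  process E: level=1
    E->A: in-degree(A)=0, level(A)=2, enqueue
    E->D: in-degree(D)=2, level(D)>=2
    E->F: in-degree(F)=1, level(F)>=2
  process A: level=2
    A->D: in-degree(D)=1, level(D)>=3
    A->F: in-degree(F)=0, level(F)=3, enqueue
  process F: level=3
    F->D: in-degree(D)=0, level(D)=4, enqueue
  process D: level=4
All levels: A:2, B:1, C:0, D:4, E:1, F:3, G:0
max level = 4

Answer: 4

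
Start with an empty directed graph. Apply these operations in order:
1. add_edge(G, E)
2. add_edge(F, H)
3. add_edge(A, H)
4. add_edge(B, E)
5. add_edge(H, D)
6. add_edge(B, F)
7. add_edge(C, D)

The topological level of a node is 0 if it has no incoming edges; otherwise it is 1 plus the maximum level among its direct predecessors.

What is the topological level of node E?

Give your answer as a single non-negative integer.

Op 1: add_edge(G, E). Edges now: 1
Op 2: add_edge(F, H). Edges now: 2
Op 3: add_edge(A, H). Edges now: 3
Op 4: add_edge(B, E). Edges now: 4
Op 5: add_edge(H, D). Edges now: 5
Op 6: add_edge(B, F). Edges now: 6
Op 7: add_edge(C, D). Edges now: 7
Compute levels (Kahn BFS):
  sources (in-degree 0): A, B, C, G
  process A: level=0
    A->H: in-degree(H)=1, level(H)>=1
  process B: level=0
    B->E: in-degree(E)=1, level(E)>=1
    B->F: in-degree(F)=0, level(F)=1, enqueue
  process C: level=0
    C->D: in-degree(D)=1, level(D)>=1
  process G: level=0
    G->E: in-degree(E)=0, level(E)=1, enqueue
  process F: level=1
    F->H: in-degree(H)=0, level(H)=2, enqueue
  process E: level=1
  process H: level=2
    H->D: in-degree(D)=0, level(D)=3, enqueue
  process D: level=3
All levels: A:0, B:0, C:0, D:3, E:1, F:1, G:0, H:2
level(E) = 1

Answer: 1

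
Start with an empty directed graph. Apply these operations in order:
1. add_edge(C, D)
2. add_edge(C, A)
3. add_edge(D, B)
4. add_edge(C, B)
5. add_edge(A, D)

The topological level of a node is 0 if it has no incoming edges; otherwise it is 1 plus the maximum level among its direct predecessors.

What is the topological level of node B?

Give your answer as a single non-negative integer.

Answer: 3

Derivation:
Op 1: add_edge(C, D). Edges now: 1
Op 2: add_edge(C, A). Edges now: 2
Op 3: add_edge(D, B). Edges now: 3
Op 4: add_edge(C, B). Edges now: 4
Op 5: add_edge(A, D). Edges now: 5
Compute levels (Kahn BFS):
  sources (in-degree 0): C
  process C: level=0
    C->A: in-degree(A)=0, level(A)=1, enqueue
    C->B: in-degree(B)=1, level(B)>=1
    C->D: in-degree(D)=1, level(D)>=1
  process A: level=1
    A->D: in-degree(D)=0, level(D)=2, enqueue
  process D: level=2
    D->B: in-degree(B)=0, level(B)=3, enqueue
  process B: level=3
All levels: A:1, B:3, C:0, D:2
level(B) = 3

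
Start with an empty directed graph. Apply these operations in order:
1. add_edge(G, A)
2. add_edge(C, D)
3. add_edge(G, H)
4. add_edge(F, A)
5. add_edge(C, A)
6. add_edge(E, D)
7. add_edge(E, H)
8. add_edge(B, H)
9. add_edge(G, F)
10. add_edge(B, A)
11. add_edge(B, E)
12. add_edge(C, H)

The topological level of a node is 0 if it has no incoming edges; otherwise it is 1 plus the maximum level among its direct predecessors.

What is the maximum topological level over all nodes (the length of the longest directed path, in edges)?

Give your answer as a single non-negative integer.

Op 1: add_edge(G, A). Edges now: 1
Op 2: add_edge(C, D). Edges now: 2
Op 3: add_edge(G, H). Edges now: 3
Op 4: add_edge(F, A). Edges now: 4
Op 5: add_edge(C, A). Edges now: 5
Op 6: add_edge(E, D). Edges now: 6
Op 7: add_edge(E, H). Edges now: 7
Op 8: add_edge(B, H). Edges now: 8
Op 9: add_edge(G, F). Edges now: 9
Op 10: add_edge(B, A). Edges now: 10
Op 11: add_edge(B, E). Edges now: 11
Op 12: add_edge(C, H). Edges now: 12
Compute levels (Kahn BFS):
  sources (in-degree 0): B, C, G
  process B: level=0
    B->A: in-degree(A)=3, level(A)>=1
    B->E: in-degree(E)=0, level(E)=1, enqueue
    B->H: in-degree(H)=3, level(H)>=1
  process C: level=0
    C->A: in-degree(A)=2, level(A)>=1
    C->D: in-degree(D)=1, level(D)>=1
    C->H: in-degree(H)=2, level(H)>=1
  process G: level=0
    G->A: in-degree(A)=1, level(A)>=1
    G->F: in-degree(F)=0, level(F)=1, enqueue
    G->H: in-degree(H)=1, level(H)>=1
  process E: level=1
    E->D: in-degree(D)=0, level(D)=2, enqueue
    E->H: in-degree(H)=0, level(H)=2, enqueue
  process F: level=1
    F->A: in-degree(A)=0, level(A)=2, enqueue
  process D: level=2
  process H: level=2
  process A: level=2
All levels: A:2, B:0, C:0, D:2, E:1, F:1, G:0, H:2
max level = 2

Answer: 2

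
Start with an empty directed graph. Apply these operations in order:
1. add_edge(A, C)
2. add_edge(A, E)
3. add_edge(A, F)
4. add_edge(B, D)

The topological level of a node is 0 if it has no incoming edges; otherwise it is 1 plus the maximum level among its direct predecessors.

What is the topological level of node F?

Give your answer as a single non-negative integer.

Op 1: add_edge(A, C). Edges now: 1
Op 2: add_edge(A, E). Edges now: 2
Op 3: add_edge(A, F). Edges now: 3
Op 4: add_edge(B, D). Edges now: 4
Compute levels (Kahn BFS):
  sources (in-degree 0): A, B
  process A: level=0
    A->C: in-degree(C)=0, level(C)=1, enqueue
    A->E: in-degree(E)=0, level(E)=1, enqueue
    A->F: in-degree(F)=0, level(F)=1, enqueue
  process B: level=0
    B->D: in-degree(D)=0, level(D)=1, enqueue
  process C: level=1
  process E: level=1
  process F: level=1
  process D: level=1
All levels: A:0, B:0, C:1, D:1, E:1, F:1
level(F) = 1

Answer: 1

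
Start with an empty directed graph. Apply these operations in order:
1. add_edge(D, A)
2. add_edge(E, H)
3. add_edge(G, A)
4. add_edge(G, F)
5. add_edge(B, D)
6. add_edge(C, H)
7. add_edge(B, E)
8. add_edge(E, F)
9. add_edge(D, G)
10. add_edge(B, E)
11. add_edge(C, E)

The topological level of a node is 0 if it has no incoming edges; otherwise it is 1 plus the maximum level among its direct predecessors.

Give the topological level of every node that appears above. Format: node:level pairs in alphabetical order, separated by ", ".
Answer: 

Answer: A:3, B:0, C:0, D:1, E:1, F:3, G:2, H:2

Derivation:
Op 1: add_edge(D, A). Edges now: 1
Op 2: add_edge(E, H). Edges now: 2
Op 3: add_edge(G, A). Edges now: 3
Op 4: add_edge(G, F). Edges now: 4
Op 5: add_edge(B, D). Edges now: 5
Op 6: add_edge(C, H). Edges now: 6
Op 7: add_edge(B, E). Edges now: 7
Op 8: add_edge(E, F). Edges now: 8
Op 9: add_edge(D, G). Edges now: 9
Op 10: add_edge(B, E) (duplicate, no change). Edges now: 9
Op 11: add_edge(C, E). Edges now: 10
Compute levels (Kahn BFS):
  sources (in-degree 0): B, C
  process B: level=0
    B->D: in-degree(D)=0, level(D)=1, enqueue
    B->E: in-degree(E)=1, level(E)>=1
  process C: level=0
    C->E: in-degree(E)=0, level(E)=1, enqueue
    C->H: in-degree(H)=1, level(H)>=1
  process D: level=1
    D->A: in-degree(A)=1, level(A)>=2
    D->G: in-degree(G)=0, level(G)=2, enqueue
  process E: level=1
    E->F: in-degree(F)=1, level(F)>=2
    E->H: in-degree(H)=0, level(H)=2, enqueue
  process G: level=2
    G->A: in-degree(A)=0, level(A)=3, enqueue
    G->F: in-degree(F)=0, level(F)=3, enqueue
  process H: level=2
  process A: level=3
  process F: level=3
All levels: A:3, B:0, C:0, D:1, E:1, F:3, G:2, H:2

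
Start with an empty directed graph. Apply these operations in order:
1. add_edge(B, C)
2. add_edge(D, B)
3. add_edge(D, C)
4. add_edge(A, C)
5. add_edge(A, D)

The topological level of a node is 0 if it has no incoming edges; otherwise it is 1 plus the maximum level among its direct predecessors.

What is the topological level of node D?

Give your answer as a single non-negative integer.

Answer: 1

Derivation:
Op 1: add_edge(B, C). Edges now: 1
Op 2: add_edge(D, B). Edges now: 2
Op 3: add_edge(D, C). Edges now: 3
Op 4: add_edge(A, C). Edges now: 4
Op 5: add_edge(A, D). Edges now: 5
Compute levels (Kahn BFS):
  sources (in-degree 0): A
  process A: level=0
    A->C: in-degree(C)=2, level(C)>=1
    A->D: in-degree(D)=0, level(D)=1, enqueue
  process D: level=1
    D->B: in-degree(B)=0, level(B)=2, enqueue
    D->C: in-degree(C)=1, level(C)>=2
  process B: level=2
    B->C: in-degree(C)=0, level(C)=3, enqueue
  process C: level=3
All levels: A:0, B:2, C:3, D:1
level(D) = 1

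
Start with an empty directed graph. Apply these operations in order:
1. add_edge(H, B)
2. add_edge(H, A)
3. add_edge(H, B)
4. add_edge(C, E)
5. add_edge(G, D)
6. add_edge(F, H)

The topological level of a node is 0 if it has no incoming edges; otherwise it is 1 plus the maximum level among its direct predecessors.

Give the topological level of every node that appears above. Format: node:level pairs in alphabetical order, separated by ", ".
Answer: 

Answer: A:2, B:2, C:0, D:1, E:1, F:0, G:0, H:1

Derivation:
Op 1: add_edge(H, B). Edges now: 1
Op 2: add_edge(H, A). Edges now: 2
Op 3: add_edge(H, B) (duplicate, no change). Edges now: 2
Op 4: add_edge(C, E). Edges now: 3
Op 5: add_edge(G, D). Edges now: 4
Op 6: add_edge(F, H). Edges now: 5
Compute levels (Kahn BFS):
  sources (in-degree 0): C, F, G
  process C: level=0
    C->E: in-degree(E)=0, level(E)=1, enqueue
  process F: level=0
    F->H: in-degree(H)=0, level(H)=1, enqueue
  process G: level=0
    G->D: in-degree(D)=0, level(D)=1, enqueue
  process E: level=1
  process H: level=1
    H->A: in-degree(A)=0, level(A)=2, enqueue
    H->B: in-degree(B)=0, level(B)=2, enqueue
  process D: level=1
  process A: level=2
  process B: level=2
All levels: A:2, B:2, C:0, D:1, E:1, F:0, G:0, H:1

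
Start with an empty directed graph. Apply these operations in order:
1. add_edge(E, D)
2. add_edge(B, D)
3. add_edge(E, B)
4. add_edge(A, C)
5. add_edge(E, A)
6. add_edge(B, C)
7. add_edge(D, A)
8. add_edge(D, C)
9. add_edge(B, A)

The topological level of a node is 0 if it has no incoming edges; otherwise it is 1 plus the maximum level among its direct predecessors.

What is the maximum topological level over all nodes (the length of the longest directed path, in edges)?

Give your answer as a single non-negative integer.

Answer: 4

Derivation:
Op 1: add_edge(E, D). Edges now: 1
Op 2: add_edge(B, D). Edges now: 2
Op 3: add_edge(E, B). Edges now: 3
Op 4: add_edge(A, C). Edges now: 4
Op 5: add_edge(E, A). Edges now: 5
Op 6: add_edge(B, C). Edges now: 6
Op 7: add_edge(D, A). Edges now: 7
Op 8: add_edge(D, C). Edges now: 8
Op 9: add_edge(B, A). Edges now: 9
Compute levels (Kahn BFS):
  sources (in-degree 0): E
  process E: level=0
    E->A: in-degree(A)=2, level(A)>=1
    E->B: in-degree(B)=0, level(B)=1, enqueue
    E->D: in-degree(D)=1, level(D)>=1
  process B: level=1
    B->A: in-degree(A)=1, level(A)>=2
    B->C: in-degree(C)=2, level(C)>=2
    B->D: in-degree(D)=0, level(D)=2, enqueue
  process D: level=2
    D->A: in-degree(A)=0, level(A)=3, enqueue
    D->C: in-degree(C)=1, level(C)>=3
  process A: level=3
    A->C: in-degree(C)=0, level(C)=4, enqueue
  process C: level=4
All levels: A:3, B:1, C:4, D:2, E:0
max level = 4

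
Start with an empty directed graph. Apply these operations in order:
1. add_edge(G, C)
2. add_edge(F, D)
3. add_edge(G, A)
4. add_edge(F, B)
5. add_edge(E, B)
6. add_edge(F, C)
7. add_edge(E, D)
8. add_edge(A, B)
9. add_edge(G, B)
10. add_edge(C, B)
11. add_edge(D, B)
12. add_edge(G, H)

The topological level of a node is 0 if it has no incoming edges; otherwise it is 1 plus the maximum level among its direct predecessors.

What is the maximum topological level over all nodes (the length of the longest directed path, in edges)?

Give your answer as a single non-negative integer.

Op 1: add_edge(G, C). Edges now: 1
Op 2: add_edge(F, D). Edges now: 2
Op 3: add_edge(G, A). Edges now: 3
Op 4: add_edge(F, B). Edges now: 4
Op 5: add_edge(E, B). Edges now: 5
Op 6: add_edge(F, C). Edges now: 6
Op 7: add_edge(E, D). Edges now: 7
Op 8: add_edge(A, B). Edges now: 8
Op 9: add_edge(G, B). Edges now: 9
Op 10: add_edge(C, B). Edges now: 10
Op 11: add_edge(D, B). Edges now: 11
Op 12: add_edge(G, H). Edges now: 12
Compute levels (Kahn BFS):
  sources (in-degree 0): E, F, G
  process E: level=0
    E->B: in-degree(B)=5, level(B)>=1
    E->D: in-degree(D)=1, level(D)>=1
  process F: level=0
    F->B: in-degree(B)=4, level(B)>=1
    F->C: in-degree(C)=1, level(C)>=1
    F->D: in-degree(D)=0, level(D)=1, enqueue
  process G: level=0
    G->A: in-degree(A)=0, level(A)=1, enqueue
    G->B: in-degree(B)=3, level(B)>=1
    G->C: in-degree(C)=0, level(C)=1, enqueue
    G->H: in-degree(H)=0, level(H)=1, enqueue
  process D: level=1
    D->B: in-degree(B)=2, level(B)>=2
  process A: level=1
    A->B: in-degree(B)=1, level(B)>=2
  process C: level=1
    C->B: in-degree(B)=0, level(B)=2, enqueue
  process H: level=1
  process B: level=2
All levels: A:1, B:2, C:1, D:1, E:0, F:0, G:0, H:1
max level = 2

Answer: 2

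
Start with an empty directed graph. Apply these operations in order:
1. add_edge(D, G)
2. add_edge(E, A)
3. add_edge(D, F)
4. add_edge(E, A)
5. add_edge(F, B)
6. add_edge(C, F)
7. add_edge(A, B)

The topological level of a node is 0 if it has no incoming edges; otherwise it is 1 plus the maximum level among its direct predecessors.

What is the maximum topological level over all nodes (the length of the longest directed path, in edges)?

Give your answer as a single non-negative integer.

Op 1: add_edge(D, G). Edges now: 1
Op 2: add_edge(E, A). Edges now: 2
Op 3: add_edge(D, F). Edges now: 3
Op 4: add_edge(E, A) (duplicate, no change). Edges now: 3
Op 5: add_edge(F, B). Edges now: 4
Op 6: add_edge(C, F). Edges now: 5
Op 7: add_edge(A, B). Edges now: 6
Compute levels (Kahn BFS):
  sources (in-degree 0): C, D, E
  process C: level=0
    C->F: in-degree(F)=1, level(F)>=1
  process D: level=0
    D->F: in-degree(F)=0, level(F)=1, enqueue
    D->G: in-degree(G)=0, level(G)=1, enqueue
  process E: level=0
    E->A: in-degree(A)=0, level(A)=1, enqueue
  process F: level=1
    F->B: in-degree(B)=1, level(B)>=2
  process G: level=1
  process A: level=1
    A->B: in-degree(B)=0, level(B)=2, enqueue
  process B: level=2
All levels: A:1, B:2, C:0, D:0, E:0, F:1, G:1
max level = 2

Answer: 2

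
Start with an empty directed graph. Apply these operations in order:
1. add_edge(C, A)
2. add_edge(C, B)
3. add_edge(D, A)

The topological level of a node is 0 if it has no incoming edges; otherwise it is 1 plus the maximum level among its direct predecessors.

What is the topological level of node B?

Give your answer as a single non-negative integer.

Answer: 1

Derivation:
Op 1: add_edge(C, A). Edges now: 1
Op 2: add_edge(C, B). Edges now: 2
Op 3: add_edge(D, A). Edges now: 3
Compute levels (Kahn BFS):
  sources (in-degree 0): C, D
  process C: level=0
    C->A: in-degree(A)=1, level(A)>=1
    C->B: in-degree(B)=0, level(B)=1, enqueue
  process D: level=0
    D->A: in-degree(A)=0, level(A)=1, enqueue
  process B: level=1
  process A: level=1
All levels: A:1, B:1, C:0, D:0
level(B) = 1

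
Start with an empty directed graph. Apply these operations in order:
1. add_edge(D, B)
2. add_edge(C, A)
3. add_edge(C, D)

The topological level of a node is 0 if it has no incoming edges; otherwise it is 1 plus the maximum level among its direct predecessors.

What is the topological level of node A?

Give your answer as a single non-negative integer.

Answer: 1

Derivation:
Op 1: add_edge(D, B). Edges now: 1
Op 2: add_edge(C, A). Edges now: 2
Op 3: add_edge(C, D). Edges now: 3
Compute levels (Kahn BFS):
  sources (in-degree 0): C
  process C: level=0
    C->A: in-degree(A)=0, level(A)=1, enqueue
    C->D: in-degree(D)=0, level(D)=1, enqueue
  process A: level=1
  process D: level=1
    D->B: in-degree(B)=0, level(B)=2, enqueue
  process B: level=2
All levels: A:1, B:2, C:0, D:1
level(A) = 1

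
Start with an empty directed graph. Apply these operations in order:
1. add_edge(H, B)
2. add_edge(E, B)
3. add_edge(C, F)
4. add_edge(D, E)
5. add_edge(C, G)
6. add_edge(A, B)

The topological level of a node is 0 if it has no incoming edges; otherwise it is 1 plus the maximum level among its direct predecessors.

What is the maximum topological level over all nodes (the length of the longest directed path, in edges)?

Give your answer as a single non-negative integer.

Op 1: add_edge(H, B). Edges now: 1
Op 2: add_edge(E, B). Edges now: 2
Op 3: add_edge(C, F). Edges now: 3
Op 4: add_edge(D, E). Edges now: 4
Op 5: add_edge(C, G). Edges now: 5
Op 6: add_edge(A, B). Edges now: 6
Compute levels (Kahn BFS):
  sources (in-degree 0): A, C, D, H
  process A: level=0
    A->B: in-degree(B)=2, level(B)>=1
  process C: level=0
    C->F: in-degree(F)=0, level(F)=1, enqueue
    C->G: in-degree(G)=0, level(G)=1, enqueue
  process D: level=0
    D->E: in-degree(E)=0, level(E)=1, enqueue
  process H: level=0
    H->B: in-degree(B)=1, level(B)>=1
  process F: level=1
  process G: level=1
  process E: level=1
    E->B: in-degree(B)=0, level(B)=2, enqueue
  process B: level=2
All levels: A:0, B:2, C:0, D:0, E:1, F:1, G:1, H:0
max level = 2

Answer: 2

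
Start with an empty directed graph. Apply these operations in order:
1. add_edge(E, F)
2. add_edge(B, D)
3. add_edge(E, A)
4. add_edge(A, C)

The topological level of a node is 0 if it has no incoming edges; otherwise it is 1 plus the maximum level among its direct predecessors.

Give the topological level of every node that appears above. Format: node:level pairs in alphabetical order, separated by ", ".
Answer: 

Answer: A:1, B:0, C:2, D:1, E:0, F:1

Derivation:
Op 1: add_edge(E, F). Edges now: 1
Op 2: add_edge(B, D). Edges now: 2
Op 3: add_edge(E, A). Edges now: 3
Op 4: add_edge(A, C). Edges now: 4
Compute levels (Kahn BFS):
  sources (in-degree 0): B, E
  process B: level=0
    B->D: in-degree(D)=0, level(D)=1, enqueue
  process E: level=0
    E->A: in-degree(A)=0, level(A)=1, enqueue
    E->F: in-degree(F)=0, level(F)=1, enqueue
  process D: level=1
  process A: level=1
    A->C: in-degree(C)=0, level(C)=2, enqueue
  process F: level=1
  process C: level=2
All levels: A:1, B:0, C:2, D:1, E:0, F:1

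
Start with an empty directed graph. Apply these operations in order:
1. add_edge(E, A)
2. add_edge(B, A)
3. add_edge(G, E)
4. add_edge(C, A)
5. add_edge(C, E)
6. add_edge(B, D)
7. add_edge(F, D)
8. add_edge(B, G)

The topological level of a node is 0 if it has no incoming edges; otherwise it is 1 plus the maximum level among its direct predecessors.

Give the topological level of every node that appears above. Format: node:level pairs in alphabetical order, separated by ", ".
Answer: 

Op 1: add_edge(E, A). Edges now: 1
Op 2: add_edge(B, A). Edges now: 2
Op 3: add_edge(G, E). Edges now: 3
Op 4: add_edge(C, A). Edges now: 4
Op 5: add_edge(C, E). Edges now: 5
Op 6: add_edge(B, D). Edges now: 6
Op 7: add_edge(F, D). Edges now: 7
Op 8: add_edge(B, G). Edges now: 8
Compute levels (Kahn BFS):
  sources (in-degree 0): B, C, F
  process B: level=0
    B->A: in-degree(A)=2, level(A)>=1
    B->D: in-degree(D)=1, level(D)>=1
    B->G: in-degree(G)=0, level(G)=1, enqueue
  process C: level=0
    C->A: in-degree(A)=1, level(A)>=1
    C->E: in-degree(E)=1, level(E)>=1
  process F: level=0
    F->D: in-degree(D)=0, level(D)=1, enqueue
  process G: level=1
    G->E: in-degree(E)=0, level(E)=2, enqueue
  process D: level=1
  process E: level=2
    E->A: in-degree(A)=0, level(A)=3, enqueue
  process A: level=3
All levels: A:3, B:0, C:0, D:1, E:2, F:0, G:1

Answer: A:3, B:0, C:0, D:1, E:2, F:0, G:1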